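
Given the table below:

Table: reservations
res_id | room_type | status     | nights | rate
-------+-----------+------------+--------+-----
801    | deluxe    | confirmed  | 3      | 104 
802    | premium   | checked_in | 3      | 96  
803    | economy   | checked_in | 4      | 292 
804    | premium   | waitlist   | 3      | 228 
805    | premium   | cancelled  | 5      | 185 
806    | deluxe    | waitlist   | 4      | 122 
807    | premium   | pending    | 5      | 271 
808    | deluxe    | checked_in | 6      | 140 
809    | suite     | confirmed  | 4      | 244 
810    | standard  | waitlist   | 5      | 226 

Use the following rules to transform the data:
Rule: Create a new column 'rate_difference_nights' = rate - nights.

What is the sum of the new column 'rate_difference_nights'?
1866

Step 1: For each record, compute rate - nights
Example calculations:
  104 - 3 = 101
  96 - 3 = 93
  292 - 4 = 288
  ...
Step 2: Sum all derived values
Step 3: Total = 1866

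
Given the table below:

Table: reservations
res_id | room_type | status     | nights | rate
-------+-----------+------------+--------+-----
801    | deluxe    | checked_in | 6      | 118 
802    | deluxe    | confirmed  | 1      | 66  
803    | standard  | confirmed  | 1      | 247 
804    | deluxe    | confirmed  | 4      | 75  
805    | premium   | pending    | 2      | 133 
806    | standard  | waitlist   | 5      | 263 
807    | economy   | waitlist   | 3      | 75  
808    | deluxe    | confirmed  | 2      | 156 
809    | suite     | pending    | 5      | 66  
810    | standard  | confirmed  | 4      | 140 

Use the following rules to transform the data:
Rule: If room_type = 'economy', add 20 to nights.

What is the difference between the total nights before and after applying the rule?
20

Step 1: Original sum of nights = 33
Step 2: 1 records have room_type = 'economy'
Step 3: Each affected record changes by 20
Step 4: Total change = 1 × 20 = 20
Step 5: New sum = 33 + 20 = 53
Step 6: Difference = |53 - 33| = 20
        (Sum increased by 20)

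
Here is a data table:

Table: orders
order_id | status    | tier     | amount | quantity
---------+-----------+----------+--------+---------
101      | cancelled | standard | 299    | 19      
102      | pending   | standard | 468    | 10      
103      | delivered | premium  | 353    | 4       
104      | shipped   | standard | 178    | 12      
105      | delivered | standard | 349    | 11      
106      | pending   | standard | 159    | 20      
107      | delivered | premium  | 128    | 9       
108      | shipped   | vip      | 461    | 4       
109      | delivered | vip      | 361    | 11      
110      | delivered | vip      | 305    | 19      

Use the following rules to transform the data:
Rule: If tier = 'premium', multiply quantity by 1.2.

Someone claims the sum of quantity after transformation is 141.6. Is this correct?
No, the correct result is 121.6.

Step 1: Calculate the correct sum after transformation
Step 2: Apply multiplier 1.2 to records where tier = 'premium'
Step 3: Correct result = 121.6
Step 4: Claimed result = 141.6
Step 5: 121.6 ≠ 141.6
Conclusion: The claimed result is incorrect. The correct answer is 121.6.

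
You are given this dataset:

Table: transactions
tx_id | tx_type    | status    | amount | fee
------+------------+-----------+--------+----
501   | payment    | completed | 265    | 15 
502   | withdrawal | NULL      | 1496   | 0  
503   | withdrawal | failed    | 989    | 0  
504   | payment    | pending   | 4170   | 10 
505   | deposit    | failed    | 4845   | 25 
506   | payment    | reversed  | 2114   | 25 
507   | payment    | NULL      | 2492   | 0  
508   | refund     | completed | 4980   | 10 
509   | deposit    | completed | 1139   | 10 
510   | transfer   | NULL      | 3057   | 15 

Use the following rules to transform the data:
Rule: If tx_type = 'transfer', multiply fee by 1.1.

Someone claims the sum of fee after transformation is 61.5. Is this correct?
No, the correct result is 111.5.

Step 1: Calculate the correct sum after transformation
Step 2: Apply multiplier 1.1 to records where tx_type = 'transfer'
Step 3: Correct result = 111.5
Step 4: Claimed result = 61.5
Step 5: 111.5 ≠ 61.5
Conclusion: The claimed result is incorrect. The correct answer is 111.5.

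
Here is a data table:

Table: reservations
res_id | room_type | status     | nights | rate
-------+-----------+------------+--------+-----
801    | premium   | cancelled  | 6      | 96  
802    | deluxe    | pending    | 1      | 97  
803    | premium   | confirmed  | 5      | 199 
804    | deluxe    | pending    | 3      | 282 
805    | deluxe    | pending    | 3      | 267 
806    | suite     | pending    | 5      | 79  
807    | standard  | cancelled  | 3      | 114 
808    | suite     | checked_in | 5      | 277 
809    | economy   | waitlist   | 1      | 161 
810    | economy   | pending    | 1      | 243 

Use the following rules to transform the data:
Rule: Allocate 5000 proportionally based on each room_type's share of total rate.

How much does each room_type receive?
deluxe: 1779.61, economy: 1112.95, premium: 812.67, standard: 314.05, suite: 980.72

Step 1: Calculate total rate = 1815
Step 2: Calculate each room_type's proportion:
  deluxe: 646/1815 = 35.59% → 1779.61
  economy: 404/1815 = 22.26% → 1112.95
  premium: 295/1815 = 16.25% → 812.67
  standard: 114/1815 = 6.28% → 314.05
  suite: 356/1815 = 19.61% → 980.72
Step 3: Verify: sum of allocations ≈ 5000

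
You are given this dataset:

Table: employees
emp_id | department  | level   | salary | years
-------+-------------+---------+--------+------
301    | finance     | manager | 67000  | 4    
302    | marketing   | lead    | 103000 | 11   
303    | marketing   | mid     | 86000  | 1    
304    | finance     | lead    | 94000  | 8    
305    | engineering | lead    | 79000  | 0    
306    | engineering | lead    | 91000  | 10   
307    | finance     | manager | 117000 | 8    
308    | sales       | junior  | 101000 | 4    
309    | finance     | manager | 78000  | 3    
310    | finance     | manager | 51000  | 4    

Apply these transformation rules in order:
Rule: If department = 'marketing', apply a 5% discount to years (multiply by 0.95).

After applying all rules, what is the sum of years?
52.4

Step 1: Records with department = 'marketing' have total years = 12
Step 2: Apply multiplier: 12 × 0.95 = 11.4
Step 3: Other records total: 41
Step 4: Final sum = 11.4 + 41 = 52.4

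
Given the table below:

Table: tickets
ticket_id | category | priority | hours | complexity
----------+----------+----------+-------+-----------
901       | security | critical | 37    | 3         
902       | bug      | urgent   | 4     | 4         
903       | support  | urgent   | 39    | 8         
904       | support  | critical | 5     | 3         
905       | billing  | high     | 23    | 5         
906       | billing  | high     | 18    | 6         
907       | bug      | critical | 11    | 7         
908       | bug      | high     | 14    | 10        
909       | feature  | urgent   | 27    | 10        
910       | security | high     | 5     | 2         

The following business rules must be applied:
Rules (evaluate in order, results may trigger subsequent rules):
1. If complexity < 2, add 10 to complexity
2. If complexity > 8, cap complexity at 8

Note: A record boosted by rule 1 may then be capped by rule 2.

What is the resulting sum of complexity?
54

Step 1: Apply rule 1 to records with complexity < 2
  - 0 records get bonus of 10
  - Of these, 0 records then exceed 8 and get capped
Step 2: Apply rule 2 to records with complexity > 8
  - 2 records (original) are capped
Step 3: Calculate final sum = 54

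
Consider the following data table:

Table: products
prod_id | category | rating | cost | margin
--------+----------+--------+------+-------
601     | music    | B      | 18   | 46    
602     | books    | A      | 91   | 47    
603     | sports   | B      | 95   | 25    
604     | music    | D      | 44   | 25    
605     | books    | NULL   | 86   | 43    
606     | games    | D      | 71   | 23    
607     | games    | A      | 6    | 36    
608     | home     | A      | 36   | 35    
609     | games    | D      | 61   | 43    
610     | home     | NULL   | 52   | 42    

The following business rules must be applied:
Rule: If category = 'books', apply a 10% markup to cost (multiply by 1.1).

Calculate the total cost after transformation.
577.7

Step 1: Records with category = 'books' have total cost = 177
Step 2: Apply multiplier: 177 × 1.1 = 194.7
Step 3: Other records total: 383
Step 4: Final sum = 194.7 + 383 = 577.7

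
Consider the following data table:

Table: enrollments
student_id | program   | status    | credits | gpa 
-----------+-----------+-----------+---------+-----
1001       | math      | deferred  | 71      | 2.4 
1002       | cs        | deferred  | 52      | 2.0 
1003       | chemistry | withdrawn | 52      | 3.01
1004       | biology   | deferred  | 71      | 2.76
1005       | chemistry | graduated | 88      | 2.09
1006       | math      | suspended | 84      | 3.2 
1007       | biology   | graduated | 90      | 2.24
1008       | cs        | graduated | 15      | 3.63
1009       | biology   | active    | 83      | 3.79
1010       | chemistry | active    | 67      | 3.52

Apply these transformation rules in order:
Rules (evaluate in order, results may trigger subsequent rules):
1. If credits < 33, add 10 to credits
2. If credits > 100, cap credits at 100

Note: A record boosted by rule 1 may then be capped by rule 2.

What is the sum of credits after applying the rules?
683

Step 1: Apply rule 1 to records with credits < 33
  - 1 records get bonus of 10
  - Of these, 0 records then exceed 100 and get capped
Step 2: Apply rule 2 to records with credits > 100
  - 0 records (original) are capped
Step 3: Calculate final sum = 683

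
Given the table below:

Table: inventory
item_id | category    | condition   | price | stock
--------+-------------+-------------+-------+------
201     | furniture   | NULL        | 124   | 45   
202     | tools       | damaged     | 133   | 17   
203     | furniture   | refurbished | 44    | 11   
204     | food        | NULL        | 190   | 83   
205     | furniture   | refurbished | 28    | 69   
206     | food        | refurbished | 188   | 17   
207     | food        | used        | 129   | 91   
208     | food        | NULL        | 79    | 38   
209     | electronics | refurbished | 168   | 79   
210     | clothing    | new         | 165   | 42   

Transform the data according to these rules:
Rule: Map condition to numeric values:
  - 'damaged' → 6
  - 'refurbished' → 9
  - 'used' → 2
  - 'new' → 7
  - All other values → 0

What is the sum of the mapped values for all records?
51

Step 1: Apply mapping to each record
Step 2: Count by status:
  'damaged': 1 records × 6 = 6
  'refurbished': 4 records × 9 = 36
  'used': 1 records × 2 = 2
  'new': 1 records × 7 = 7
Step 3: Sum all mapped values = 51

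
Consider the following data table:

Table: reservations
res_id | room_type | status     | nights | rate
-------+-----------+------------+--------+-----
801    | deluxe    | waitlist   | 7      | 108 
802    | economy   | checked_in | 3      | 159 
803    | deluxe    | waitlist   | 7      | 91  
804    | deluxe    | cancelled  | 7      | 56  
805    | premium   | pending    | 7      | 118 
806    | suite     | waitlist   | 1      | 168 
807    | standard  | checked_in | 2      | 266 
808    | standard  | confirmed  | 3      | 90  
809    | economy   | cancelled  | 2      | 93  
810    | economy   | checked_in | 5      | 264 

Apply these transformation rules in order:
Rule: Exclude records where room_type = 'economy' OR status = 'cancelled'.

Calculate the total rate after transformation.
841

Step 1: Find records where room_type = 'economy' OR status = 'cancelled'
Step 2: 4 records match, summing to 572
Step 3: Original sum: 1413
Step 4: Remaining sum = 1413 - 572 = 841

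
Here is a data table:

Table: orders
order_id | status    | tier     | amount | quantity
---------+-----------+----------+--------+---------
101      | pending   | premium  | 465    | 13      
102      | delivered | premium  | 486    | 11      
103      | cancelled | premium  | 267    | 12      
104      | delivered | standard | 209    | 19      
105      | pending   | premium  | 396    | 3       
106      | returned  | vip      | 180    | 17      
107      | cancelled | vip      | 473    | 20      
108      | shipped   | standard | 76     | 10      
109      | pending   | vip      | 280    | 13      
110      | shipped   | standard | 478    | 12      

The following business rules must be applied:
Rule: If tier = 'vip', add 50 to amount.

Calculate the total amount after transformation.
3460

Step 1: Count records where tier = 'vip': 3
Step 2: Total bonus added: 3 × 50 = 150
Step 3: Original sum of amount: 3310
Step 4: Final sum = 3310 + 150 = 3460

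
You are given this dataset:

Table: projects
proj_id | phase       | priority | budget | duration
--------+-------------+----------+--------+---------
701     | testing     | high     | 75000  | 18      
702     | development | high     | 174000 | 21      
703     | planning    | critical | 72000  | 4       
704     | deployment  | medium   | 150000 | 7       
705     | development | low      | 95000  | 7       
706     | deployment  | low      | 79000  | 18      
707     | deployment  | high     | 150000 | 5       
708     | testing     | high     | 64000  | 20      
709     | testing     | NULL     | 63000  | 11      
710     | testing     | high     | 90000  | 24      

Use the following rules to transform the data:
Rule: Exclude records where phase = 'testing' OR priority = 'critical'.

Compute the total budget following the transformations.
648000

Step 1: Find records where phase = 'testing' OR priority = 'critical'
Step 2: 5 records match, summing to 364000
Step 3: Original sum: 1012000
Step 4: Remaining sum = 1012000 - 364000 = 648000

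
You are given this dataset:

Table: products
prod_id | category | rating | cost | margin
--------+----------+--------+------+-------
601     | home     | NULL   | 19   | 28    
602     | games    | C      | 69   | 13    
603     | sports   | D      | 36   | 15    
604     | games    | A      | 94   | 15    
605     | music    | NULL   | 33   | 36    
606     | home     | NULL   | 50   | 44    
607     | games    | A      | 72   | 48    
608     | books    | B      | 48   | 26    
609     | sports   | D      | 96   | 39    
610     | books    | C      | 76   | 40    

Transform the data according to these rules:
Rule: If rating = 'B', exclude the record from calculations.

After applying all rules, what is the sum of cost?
545

Step 1: Identify records where rating = 'B'
Step 2: The excluded records sum to 48
Step 3: Original total cost = 593
Step 4: Remaining total = 593 - 48 = 545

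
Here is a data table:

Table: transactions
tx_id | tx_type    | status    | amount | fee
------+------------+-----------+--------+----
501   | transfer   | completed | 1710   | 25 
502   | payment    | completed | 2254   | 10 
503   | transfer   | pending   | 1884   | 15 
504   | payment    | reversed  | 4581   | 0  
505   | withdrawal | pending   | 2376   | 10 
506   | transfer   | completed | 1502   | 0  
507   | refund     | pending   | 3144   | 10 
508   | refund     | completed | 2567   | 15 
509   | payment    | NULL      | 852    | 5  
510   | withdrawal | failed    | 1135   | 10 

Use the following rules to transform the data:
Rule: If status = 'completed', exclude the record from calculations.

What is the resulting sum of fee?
50

Step 1: Identify records where status = 'completed'
Step 2: The excluded records sum to 50
Step 3: Original total fee = 100
Step 4: Remaining total = 100 - 50 = 50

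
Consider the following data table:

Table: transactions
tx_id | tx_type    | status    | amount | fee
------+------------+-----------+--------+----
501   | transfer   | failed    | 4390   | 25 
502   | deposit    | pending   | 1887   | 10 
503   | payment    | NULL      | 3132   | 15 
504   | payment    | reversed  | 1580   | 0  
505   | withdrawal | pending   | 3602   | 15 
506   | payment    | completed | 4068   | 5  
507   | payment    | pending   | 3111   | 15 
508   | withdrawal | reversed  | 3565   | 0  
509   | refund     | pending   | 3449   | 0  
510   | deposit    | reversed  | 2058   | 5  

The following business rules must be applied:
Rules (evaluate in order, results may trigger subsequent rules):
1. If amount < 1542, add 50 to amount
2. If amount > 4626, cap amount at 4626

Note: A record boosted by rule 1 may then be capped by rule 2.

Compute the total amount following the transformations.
30842

Step 1: Apply rule 1 to records with amount < 1542
  - 0 records get bonus of 50
  - Of these, 0 records then exceed 4626 and get capped
Step 2: Apply rule 2 to records with amount > 4626
  - 0 records (original) are capped
Step 3: Calculate final sum = 30842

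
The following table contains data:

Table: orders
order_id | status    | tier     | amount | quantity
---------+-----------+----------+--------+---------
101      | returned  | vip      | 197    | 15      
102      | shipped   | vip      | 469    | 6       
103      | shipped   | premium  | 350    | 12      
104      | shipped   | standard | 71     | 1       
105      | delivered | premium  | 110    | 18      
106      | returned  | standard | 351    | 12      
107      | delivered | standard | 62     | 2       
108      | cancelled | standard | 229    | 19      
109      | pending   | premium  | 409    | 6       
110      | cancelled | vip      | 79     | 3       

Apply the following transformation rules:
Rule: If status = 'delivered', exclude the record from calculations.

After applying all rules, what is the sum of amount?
2155

Step 1: Identify records where status = 'delivered'
Step 2: The excluded records sum to 172
Step 3: Original total amount = 2327
Step 4: Remaining total = 2327 - 172 = 2155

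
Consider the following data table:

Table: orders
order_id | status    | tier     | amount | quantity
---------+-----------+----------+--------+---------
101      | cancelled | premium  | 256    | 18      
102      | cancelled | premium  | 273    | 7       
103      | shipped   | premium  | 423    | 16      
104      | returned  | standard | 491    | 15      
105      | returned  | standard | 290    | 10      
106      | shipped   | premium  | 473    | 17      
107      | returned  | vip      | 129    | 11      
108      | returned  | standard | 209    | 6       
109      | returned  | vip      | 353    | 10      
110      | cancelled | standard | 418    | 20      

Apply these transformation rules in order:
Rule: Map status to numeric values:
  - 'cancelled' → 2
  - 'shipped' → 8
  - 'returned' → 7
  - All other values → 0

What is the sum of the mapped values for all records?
57

Step 1: Apply mapping to each record
Step 2: Count by status:
  'cancelled': 3 records × 2 = 6
  'shipped': 2 records × 8 = 16
  'returned': 5 records × 7 = 35
Step 3: Sum all mapped values = 57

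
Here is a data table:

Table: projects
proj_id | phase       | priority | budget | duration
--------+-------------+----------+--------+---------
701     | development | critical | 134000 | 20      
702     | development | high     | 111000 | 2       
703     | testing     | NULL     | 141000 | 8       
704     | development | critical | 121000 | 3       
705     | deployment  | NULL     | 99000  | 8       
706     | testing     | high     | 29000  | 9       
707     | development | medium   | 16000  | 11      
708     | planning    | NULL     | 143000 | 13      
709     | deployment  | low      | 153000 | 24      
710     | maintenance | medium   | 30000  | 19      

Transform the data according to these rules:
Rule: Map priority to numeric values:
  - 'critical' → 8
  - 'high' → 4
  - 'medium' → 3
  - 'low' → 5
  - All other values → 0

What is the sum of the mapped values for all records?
35

Step 1: Apply mapping to each record
Step 2: Count by status:
  'critical': 2 records × 8 = 16
  'high': 2 records × 4 = 8
  'medium': 2 records × 3 = 6
  'low': 1 records × 5 = 5
Step 3: Sum all mapped values = 35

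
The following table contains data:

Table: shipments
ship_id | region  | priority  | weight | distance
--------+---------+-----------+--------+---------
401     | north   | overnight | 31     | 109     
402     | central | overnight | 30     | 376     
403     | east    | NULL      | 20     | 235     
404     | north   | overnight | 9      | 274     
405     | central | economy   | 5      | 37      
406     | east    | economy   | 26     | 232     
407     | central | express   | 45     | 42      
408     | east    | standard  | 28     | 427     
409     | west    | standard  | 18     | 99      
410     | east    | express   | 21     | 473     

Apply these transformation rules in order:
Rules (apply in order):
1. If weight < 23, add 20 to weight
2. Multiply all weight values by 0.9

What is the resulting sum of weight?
299.7

Step 1: Apply Rule 1 - Add 20 to records with weight < 23
  - 5 records affected: 73 + (5 × 20) = 173
  - Unaffected records: 160
  - Sum after Rule 1: 333
Step 2: Apply Rule 2 - Multiply all by 0.9
  - 333 × 0.9 = 299.7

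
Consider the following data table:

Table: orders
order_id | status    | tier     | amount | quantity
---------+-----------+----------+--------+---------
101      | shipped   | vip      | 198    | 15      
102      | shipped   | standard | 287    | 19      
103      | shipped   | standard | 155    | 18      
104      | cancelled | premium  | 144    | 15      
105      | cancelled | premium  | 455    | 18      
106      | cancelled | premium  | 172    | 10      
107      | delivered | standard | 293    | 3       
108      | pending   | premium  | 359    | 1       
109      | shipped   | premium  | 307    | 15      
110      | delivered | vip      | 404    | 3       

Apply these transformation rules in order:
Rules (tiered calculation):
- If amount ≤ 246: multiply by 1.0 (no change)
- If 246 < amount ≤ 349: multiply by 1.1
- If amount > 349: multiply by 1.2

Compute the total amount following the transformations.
3106.3

Step 1: Tier 1 (amount ≤ 246): 4 records, sum = 669 × 1.0 = 669.0
Step 2: Tier 2 (246 < amount ≤ 349): 3 records, sum = 887 × 1.1 = 975.7
Step 3: Tier 3 (amount > 349): 3 records, sum = 1218 × 1.2 = 1461.6
Step 4: Final sum = 669.0 + 975.7 + 1461.6 = 3106.3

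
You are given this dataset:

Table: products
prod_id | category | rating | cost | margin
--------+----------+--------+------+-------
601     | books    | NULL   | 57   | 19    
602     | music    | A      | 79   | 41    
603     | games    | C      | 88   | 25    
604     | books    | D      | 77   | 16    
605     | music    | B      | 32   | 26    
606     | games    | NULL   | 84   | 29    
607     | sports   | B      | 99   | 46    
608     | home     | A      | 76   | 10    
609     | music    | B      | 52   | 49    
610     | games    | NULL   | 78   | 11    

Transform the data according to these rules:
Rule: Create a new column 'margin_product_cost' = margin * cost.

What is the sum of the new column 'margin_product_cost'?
19742

Step 1: For each record, compute margin * cost
Example calculations:
  19 * 57 = 1083
  41 * 79 = 3239
  25 * 88 = 2200
  ...
Step 2: Sum all derived values
Step 3: Total = 19742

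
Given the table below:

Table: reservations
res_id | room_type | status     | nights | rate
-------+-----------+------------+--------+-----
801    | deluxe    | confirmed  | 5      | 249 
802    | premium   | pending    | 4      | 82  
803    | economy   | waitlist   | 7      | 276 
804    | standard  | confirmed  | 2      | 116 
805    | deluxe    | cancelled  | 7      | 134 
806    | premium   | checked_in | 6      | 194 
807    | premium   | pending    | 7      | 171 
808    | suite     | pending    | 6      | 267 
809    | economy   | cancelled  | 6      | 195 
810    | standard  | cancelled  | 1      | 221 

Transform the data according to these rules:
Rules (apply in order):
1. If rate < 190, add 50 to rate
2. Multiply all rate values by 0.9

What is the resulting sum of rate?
1894.5

Step 1: Apply Rule 1 - Add 50 to records with rate < 190
  - 4 records affected: 503 + (4 × 50) = 703
  - Unaffected records: 1402
  - Sum after Rule 1: 2105
Step 2: Apply Rule 2 - Multiply all by 0.9
  - 2105 × 0.9 = 1894.5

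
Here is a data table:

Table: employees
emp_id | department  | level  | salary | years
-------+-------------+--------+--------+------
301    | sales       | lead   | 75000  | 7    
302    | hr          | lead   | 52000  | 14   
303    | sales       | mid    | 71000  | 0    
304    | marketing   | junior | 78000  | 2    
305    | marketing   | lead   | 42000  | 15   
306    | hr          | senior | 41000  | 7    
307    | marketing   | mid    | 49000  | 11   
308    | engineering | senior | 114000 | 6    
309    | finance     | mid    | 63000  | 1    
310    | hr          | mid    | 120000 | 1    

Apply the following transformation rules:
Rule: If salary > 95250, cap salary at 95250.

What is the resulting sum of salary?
661500

Step 1: 2 records have salary > 95250
Step 2: These records originally summed to 234000
Step 3: After capping: 2 × 95250 = 190500
Step 4: Unaffected records sum: 471000
Step 5: Final sum = 190500 + 471000 = 661500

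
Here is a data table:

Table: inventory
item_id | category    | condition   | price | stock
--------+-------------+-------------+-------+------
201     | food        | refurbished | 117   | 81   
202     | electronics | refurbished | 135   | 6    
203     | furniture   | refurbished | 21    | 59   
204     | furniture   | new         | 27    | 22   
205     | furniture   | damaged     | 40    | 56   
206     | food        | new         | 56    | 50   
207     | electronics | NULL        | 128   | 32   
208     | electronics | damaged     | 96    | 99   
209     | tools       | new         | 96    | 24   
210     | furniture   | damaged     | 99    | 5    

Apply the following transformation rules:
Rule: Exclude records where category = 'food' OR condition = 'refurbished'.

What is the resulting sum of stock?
238

Step 1: Find records where category = 'food' OR condition = 'refurbished'
Step 2: 4 records match, summing to 196
Step 3: Original sum: 434
Step 4: Remaining sum = 434 - 196 = 238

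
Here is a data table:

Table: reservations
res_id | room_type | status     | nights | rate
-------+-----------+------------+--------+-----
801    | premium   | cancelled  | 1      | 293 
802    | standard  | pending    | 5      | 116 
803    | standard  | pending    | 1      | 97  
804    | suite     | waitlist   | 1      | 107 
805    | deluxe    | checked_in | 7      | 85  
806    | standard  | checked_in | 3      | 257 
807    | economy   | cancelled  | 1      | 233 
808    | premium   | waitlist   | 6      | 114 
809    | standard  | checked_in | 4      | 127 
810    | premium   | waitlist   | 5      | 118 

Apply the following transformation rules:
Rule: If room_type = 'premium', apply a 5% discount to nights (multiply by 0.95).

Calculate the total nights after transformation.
33.4

Step 1: Records with room_type = 'premium' have total nights = 12
Step 2: Apply multiplier: 12 × 0.95 = 11.4
Step 3: Other records total: 22
Step 4: Final sum = 11.4 + 22 = 33.4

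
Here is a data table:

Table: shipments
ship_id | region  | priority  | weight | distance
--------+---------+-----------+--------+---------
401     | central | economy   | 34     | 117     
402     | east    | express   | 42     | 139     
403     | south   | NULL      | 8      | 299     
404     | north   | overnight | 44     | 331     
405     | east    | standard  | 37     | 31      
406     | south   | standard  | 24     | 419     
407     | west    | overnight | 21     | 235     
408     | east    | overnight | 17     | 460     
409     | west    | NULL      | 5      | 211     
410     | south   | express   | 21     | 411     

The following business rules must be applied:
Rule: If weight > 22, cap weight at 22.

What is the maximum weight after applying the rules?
22

Step 1: Original maximum weight = 44
Step 2: Apply cap at 22
Step 3: 5 records had weight > 22 and were capped
Step 4: Maximum after transformation = 22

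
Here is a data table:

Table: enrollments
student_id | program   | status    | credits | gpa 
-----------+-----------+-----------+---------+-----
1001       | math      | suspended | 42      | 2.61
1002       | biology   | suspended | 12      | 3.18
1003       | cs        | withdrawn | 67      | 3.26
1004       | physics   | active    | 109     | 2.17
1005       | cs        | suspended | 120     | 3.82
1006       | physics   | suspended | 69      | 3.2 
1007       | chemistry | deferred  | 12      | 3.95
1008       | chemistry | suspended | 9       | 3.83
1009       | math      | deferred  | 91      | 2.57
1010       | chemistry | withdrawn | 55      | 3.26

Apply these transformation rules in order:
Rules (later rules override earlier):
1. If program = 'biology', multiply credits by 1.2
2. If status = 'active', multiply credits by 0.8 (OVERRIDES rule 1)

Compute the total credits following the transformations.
566.6

Step 1: Rule 2 takes priority for records with status = 'active'
  - 1 records: 109 × 0.8 = 87.2
Step 2: Rule 1 applies to remaining records with program = 'biology'
  - 1 records: 12 × 1.2 = 14.4
Step 3: Other records unchanged: 465
Step 4: Final sum = 87.2 + 14.4 + 465 = 566.6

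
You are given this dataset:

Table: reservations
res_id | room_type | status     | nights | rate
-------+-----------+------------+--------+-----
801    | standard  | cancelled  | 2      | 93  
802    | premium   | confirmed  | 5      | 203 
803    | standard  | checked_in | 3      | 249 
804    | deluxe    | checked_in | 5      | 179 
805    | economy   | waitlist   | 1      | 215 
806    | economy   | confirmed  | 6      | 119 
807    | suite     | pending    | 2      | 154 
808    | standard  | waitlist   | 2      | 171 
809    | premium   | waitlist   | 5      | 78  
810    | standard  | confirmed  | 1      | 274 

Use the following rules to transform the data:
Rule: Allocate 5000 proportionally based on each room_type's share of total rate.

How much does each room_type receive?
deluxe: 515.85, economy: 962.54, premium: 809.8, standard: 2268.01, suite: 443.8

Step 1: Calculate total rate = 1735
Step 2: Calculate each room_type's proportion:
  deluxe: 179/1735 = 10.32% → 515.85
  economy: 334/1735 = 19.25% → 962.54
  premium: 281/1735 = 16.20% → 809.8
  standard: 787/1735 = 45.36% → 2268.01
  suite: 154/1735 = 8.88% → 443.8
Step 3: Verify: sum of allocations ≈ 5000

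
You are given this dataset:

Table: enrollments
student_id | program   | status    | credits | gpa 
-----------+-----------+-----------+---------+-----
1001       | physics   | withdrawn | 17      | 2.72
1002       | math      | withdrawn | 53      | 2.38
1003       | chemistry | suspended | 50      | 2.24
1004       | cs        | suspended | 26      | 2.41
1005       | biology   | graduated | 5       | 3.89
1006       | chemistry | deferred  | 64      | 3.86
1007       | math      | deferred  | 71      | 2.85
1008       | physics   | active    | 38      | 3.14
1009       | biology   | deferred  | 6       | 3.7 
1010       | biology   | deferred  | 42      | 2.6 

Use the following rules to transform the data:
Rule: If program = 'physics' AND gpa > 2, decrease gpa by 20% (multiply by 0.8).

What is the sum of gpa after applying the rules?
28.62

Step 1: Find records where program = 'physics' AND gpa > 2
Step 2: 2 records match, summing to 5.86
Step 3: After multiplier: 5.86 × 0.8 = 4.69
Step 4: Unaffected records sum: 23.93
Step 5: Final sum = 4.69 + 23.93 = 28.62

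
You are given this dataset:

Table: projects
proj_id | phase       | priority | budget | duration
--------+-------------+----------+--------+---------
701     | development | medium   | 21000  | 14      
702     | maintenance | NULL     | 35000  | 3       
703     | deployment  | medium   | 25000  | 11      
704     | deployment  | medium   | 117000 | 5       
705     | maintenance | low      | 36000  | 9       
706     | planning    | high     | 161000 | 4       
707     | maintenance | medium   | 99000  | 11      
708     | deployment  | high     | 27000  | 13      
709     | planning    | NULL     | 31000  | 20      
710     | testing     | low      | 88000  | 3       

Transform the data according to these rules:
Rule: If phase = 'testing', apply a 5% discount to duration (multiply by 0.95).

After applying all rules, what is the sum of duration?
92.85

Step 1: Records with phase = 'testing' have total duration = 3
Step 2: Apply multiplier: 3 × 0.95 = 2.85
Step 3: Other records total: 90
Step 4: Final sum = 2.85 + 90 = 92.85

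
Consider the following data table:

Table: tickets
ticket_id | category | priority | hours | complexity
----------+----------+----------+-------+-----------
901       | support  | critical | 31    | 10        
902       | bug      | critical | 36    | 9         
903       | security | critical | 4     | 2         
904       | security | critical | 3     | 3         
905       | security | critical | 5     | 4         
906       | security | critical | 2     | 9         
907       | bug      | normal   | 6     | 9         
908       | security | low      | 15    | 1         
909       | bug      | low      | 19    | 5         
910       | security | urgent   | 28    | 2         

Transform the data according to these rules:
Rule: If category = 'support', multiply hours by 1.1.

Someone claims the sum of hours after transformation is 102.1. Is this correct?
No, the correct result is 152.1.

Step 1: Calculate the correct sum after transformation
Step 2: Apply multiplier 1.1 to records where category = 'support'
Step 3: Correct result = 152.1
Step 4: Claimed result = 102.1
Step 5: 152.1 ≠ 102.1
Conclusion: The claimed result is incorrect. The correct answer is 152.1.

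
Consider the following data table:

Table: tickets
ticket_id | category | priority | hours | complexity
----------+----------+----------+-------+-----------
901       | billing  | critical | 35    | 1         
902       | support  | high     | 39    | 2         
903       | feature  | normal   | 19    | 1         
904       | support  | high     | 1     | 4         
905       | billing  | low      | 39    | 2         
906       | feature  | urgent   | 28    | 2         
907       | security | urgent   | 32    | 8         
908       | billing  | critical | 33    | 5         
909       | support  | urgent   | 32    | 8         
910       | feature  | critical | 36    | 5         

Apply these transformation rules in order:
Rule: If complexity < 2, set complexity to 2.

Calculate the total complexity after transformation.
40

Step 1: 2 records have complexity < 2
Step 2: These records originally summed to 2
Step 3: After setting to minimum: 2 × 2 = 4
Step 4: Unaffected records sum: 36
Step 5: Final sum = 4 + 36 = 40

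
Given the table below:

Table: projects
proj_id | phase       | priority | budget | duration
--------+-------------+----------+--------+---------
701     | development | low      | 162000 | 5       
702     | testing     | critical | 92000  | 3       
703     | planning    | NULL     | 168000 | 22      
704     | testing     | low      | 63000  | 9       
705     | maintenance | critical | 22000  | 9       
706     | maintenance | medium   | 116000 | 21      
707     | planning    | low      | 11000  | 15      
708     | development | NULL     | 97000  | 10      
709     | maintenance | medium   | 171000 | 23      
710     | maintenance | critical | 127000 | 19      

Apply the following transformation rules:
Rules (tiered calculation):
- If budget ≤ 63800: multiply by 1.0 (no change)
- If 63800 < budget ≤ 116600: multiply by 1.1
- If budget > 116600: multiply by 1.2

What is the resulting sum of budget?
1185100.0

Step 1: Tier 1 (budget ≤ 63800): 3 records, sum = 96000 × 1.0 = 96000.0
Step 2: Tier 2 (63800 < budget ≤ 116600): 3 records, sum = 305000 × 1.1 = 335500.0
Step 3: Tier 3 (budget > 116600): 4 records, sum = 628000 × 1.2 = 753600.0
Step 4: Final sum = 96000.0 + 335500.0 + 753600.0 = 1185100.0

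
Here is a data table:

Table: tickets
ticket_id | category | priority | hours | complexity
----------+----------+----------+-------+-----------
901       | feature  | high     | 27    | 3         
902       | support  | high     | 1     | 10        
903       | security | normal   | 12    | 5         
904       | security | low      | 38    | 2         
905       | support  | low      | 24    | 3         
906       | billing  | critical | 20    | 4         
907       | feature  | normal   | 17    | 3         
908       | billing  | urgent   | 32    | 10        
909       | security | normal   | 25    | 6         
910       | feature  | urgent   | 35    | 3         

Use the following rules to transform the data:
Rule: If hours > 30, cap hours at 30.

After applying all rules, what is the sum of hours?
216

Step 1: 3 records have hours > 30
Step 2: These records originally summed to 105
Step 3: After capping: 3 × 30 = 90
Step 4: Unaffected records sum: 126
Step 5: Final sum = 90 + 126 = 216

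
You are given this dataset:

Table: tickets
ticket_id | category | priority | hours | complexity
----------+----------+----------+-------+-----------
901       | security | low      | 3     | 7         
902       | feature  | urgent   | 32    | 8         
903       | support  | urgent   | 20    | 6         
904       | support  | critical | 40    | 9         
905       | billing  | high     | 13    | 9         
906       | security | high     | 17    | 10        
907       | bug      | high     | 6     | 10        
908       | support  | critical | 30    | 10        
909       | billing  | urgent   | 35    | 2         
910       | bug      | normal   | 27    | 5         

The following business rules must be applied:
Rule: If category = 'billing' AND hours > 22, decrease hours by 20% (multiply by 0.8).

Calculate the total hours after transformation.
216.0

Step 1: Find records where category = 'billing' AND hours > 22
Step 2: 1 records match, summing to 35
Step 3: After multiplier: 35 × 0.8 = 28.0
Step 4: Unaffected records sum: 188
Step 5: Final sum = 28.0 + 188 = 216.0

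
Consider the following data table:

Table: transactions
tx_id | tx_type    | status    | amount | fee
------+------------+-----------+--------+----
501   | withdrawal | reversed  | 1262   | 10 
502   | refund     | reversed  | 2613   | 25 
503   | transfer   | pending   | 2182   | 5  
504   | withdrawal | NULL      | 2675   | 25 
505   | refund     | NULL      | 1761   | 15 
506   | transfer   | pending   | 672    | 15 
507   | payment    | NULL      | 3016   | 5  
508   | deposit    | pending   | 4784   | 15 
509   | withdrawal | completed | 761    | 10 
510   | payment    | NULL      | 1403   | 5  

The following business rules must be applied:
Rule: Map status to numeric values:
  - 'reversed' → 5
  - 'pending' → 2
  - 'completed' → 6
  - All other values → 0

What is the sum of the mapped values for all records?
22

Step 1: Apply mapping to each record
Step 2: Count by status:
  'reversed': 2 records × 5 = 10
  'pending': 3 records × 2 = 6
  'completed': 1 records × 6 = 6
Step 3: Sum all mapped values = 22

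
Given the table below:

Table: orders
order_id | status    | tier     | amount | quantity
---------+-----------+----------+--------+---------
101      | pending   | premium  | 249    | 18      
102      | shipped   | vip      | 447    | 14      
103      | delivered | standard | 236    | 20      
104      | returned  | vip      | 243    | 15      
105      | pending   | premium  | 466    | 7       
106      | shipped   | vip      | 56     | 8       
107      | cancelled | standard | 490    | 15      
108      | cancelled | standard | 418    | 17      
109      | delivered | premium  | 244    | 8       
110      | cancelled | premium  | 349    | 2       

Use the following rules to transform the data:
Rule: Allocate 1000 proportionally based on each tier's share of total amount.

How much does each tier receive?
premium: 409.01, standard: 357.72, vip: 233.27

Step 1: Calculate total amount = 3198
Step 2: Calculate each tier's proportion:
  premium: 1308/3198 = 40.90% → 409.01
  standard: 1144/3198 = 35.77% → 357.72
  vip: 746/3198 = 23.33% → 233.27
Step 3: Verify: sum of allocations ≈ 1000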